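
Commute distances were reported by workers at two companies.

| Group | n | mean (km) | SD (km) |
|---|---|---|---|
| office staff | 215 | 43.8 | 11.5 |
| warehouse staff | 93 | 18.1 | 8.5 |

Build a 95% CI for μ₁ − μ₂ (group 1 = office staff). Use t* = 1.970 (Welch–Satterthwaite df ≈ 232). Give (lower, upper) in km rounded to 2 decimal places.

(23.38, 28.02)

Standard errors of each mean: 11.5/√215 = 0.7843 and 8.5/√93 = 0.8814.
SE(x̄₁ − x̄₂) = √(0.7843² + 0.8814²) = 1.1798 for independent samples with unequal variances.
With t* = 1.970, the margin is 1.970 × 1.1798 = 2.3242.
x̄₁ − x̄₂ = 43.8 − 18.1 = 25.7000; the interval is 25.7000 ± 2.3242 = (23.38, 28.02).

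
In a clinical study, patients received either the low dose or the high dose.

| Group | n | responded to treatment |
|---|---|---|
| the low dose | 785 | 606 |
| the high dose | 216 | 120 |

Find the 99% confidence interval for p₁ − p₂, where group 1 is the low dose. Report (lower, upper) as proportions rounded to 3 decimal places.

(0.121, 0.312)

Sample proportions: 606/785 = 0.7720, 120/216 = 0.5556.
Each SE is √(p̂(1−p̂)/n): √(0.7720·0.2280/785) = 0.01497 and √(0.5556·0.4444/216) = 0.03381.
SE(p̂₁ − p̂₂) = √(SE₁² + SE₂²) = √(0.0002241009 + 0.0011431161) = 0.03698, since the two samples are independent.
At 99% confidence z* = 2.576; margin = 2.576 × 0.03698 = 0.09526.
The difference is 0.7720 − 0.5556 = 0.2164, so the interval is 0.2164 ± 0.09526 = (0.121, 0.312).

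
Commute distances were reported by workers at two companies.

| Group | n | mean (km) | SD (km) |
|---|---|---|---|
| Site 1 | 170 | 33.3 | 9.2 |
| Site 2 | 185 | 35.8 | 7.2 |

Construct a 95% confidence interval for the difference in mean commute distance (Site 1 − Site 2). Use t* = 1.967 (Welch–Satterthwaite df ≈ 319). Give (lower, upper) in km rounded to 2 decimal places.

(-4.24, -0.76)

SE₁ = s₁/√n₁ = 9.2/√170 = 0.7056; SE₂ = 7.2/√185 = 0.5294.
Independent samples, unequal variances: SE_diff = √(SE₁² + SE₂²) = √(0.49787136 + 0.28026436) = 0.8821.
t* = 1.967, so margin of error = 1.967 × 0.8821 = 1.7351.
Difference in means = 33.3 − 35.8 = -2.5000.
-2.5000 ± 1.7351 → (-4.24, -0.76).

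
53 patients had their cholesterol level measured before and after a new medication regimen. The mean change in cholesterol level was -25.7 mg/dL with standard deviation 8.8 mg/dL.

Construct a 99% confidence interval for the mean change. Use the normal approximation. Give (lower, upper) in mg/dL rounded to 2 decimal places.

Paired design: SE = s_d/√n = 8.8/√53 = 1.2088.
z* = 2.576; margin of error = 2.576 × 1.2088 = 3.1139.
-25.7 ± 3.1139 → (-28.81, -22.59).

(-28.81, -22.59)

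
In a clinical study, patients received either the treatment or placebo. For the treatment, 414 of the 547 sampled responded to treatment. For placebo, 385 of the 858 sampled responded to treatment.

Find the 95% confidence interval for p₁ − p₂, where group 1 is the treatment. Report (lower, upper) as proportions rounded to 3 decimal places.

Sample proportions: 414/547 = 0.7569, 385/858 = 0.4487.
Each SE is √(p̂(1−p̂)/n): √(0.7569·0.2431/547) = 0.01834 and √(0.4487·0.5513/858) = 0.01698.
SE(p̂₁ − p̂₂) = √(SE₁² + SE₂²) = √(0.0003363556 + 0.0002883204) = 0.02499, since the two samples are independent.
At 95% confidence z* = 1.960; margin = 1.960 × 0.02499 = 0.04898.
The difference is 0.7569 − 0.4487 = 0.3082, so the interval is 0.3082 ± 0.04898 = (0.259, 0.357).

(0.259, 0.357)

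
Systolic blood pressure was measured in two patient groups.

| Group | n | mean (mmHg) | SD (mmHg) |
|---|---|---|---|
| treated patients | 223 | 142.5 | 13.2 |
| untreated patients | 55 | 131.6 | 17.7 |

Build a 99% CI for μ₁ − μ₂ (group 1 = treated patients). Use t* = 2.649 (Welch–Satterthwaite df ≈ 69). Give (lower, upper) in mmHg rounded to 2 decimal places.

SE₁ = s₁/√n₁ = 13.2/√223 = 0.8839; SE₂ = 17.7/√55 = 2.3867.
Independent samples, unequal variances: SE_diff = √(SE₁² + SE₂²) = √(0.78127921 + 5.69633689) = 2.5451.
t* = 2.649, so margin of error = 2.649 × 2.5451 = 6.7420.
Difference in means = 142.5 − 131.6 = 10.9000.
10.9000 ± 6.7420 → (4.16, 17.64).

(4.16, 17.64)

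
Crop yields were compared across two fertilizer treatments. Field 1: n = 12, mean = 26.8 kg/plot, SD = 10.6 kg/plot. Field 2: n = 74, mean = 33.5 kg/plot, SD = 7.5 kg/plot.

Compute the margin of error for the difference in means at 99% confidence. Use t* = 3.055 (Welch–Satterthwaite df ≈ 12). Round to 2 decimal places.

9.72

Per-group SEs: s₁/√n₁ = 10.6/√12 = 3.0600, s₂/√n₂ = 7.5/√74 = 0.8719.
Unpooled SE of the difference: √(9.3636 + 0.76020961) = 3.1818.
Margin of error = t* · SE = 3.055 × 3.1818 = 9.7204.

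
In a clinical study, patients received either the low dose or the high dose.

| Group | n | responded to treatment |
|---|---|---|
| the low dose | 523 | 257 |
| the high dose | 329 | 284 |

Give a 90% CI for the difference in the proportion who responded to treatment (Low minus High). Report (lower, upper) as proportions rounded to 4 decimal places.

(-0.4194, -0.3242)

p̂₁ = 257/523 = 0.4914 and p̂₂ = 284/329 = 0.8632.
SE₁ = √(p̂₁(1−p̂₁)/n₁) = √(0.4914·0.5086/523) = 0.02186; SE₂ = √(0.8632·0.1368/329) = 0.01895.
Independent samples: SE of the difference = √(SE₁² + SE₂²) = √(0.0004778596 + 0.0003591025) = 0.02893.
z* for 90% confidence is 1.645, so the margin of error is 1.645 × 0.02893 = 0.04759.
Point estimate p̂₁ − p̂₂ = 0.4914 − 0.8632 = -0.3718.
-0.3718 ± 0.04759 → (-0.4194, -0.3242).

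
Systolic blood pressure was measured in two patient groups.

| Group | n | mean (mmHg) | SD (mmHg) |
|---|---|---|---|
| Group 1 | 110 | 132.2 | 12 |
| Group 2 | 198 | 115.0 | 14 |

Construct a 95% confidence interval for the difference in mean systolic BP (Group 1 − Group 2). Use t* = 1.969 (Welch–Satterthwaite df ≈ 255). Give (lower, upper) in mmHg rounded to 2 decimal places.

(14.21, 20.19)

SE₁ = s₁/√n₁ = 12/√110 = 1.1442; SE₂ = 14/√198 = 0.9949.
Independent samples, unequal variances: SE_diff = √(SE₁² + SE₂²) = √(1.30919364 + 0.98982601) = 1.5163.
t* = 1.969, so margin of error = 1.969 × 1.5163 = 2.9856.
Difference in means = 132.2 − 115.0 = 17.2000.
17.2000 ± 2.9856 → (14.21, 20.19).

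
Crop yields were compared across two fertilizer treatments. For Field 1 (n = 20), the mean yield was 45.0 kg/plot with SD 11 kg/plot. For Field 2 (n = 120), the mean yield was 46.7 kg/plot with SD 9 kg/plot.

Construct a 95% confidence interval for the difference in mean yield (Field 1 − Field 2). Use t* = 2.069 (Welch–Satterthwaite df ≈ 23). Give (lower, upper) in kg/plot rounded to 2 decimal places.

(-7.07, 3.67)

SE₁ = s₁/√n₁ = 11/√20 = 2.4597; SE₂ = 9/√120 = 0.8216.
Independent samples, unequal variances: SE_diff = √(SE₁² + SE₂²) = √(6.05012409 + 0.67502656) = 2.5933.
t* = 2.069, so margin of error = 2.069 × 2.5933 = 5.3655.
Difference in means = 45.0 − 46.7 = -1.7000.
-1.7000 ± 5.3655 → (-7.07, 3.67).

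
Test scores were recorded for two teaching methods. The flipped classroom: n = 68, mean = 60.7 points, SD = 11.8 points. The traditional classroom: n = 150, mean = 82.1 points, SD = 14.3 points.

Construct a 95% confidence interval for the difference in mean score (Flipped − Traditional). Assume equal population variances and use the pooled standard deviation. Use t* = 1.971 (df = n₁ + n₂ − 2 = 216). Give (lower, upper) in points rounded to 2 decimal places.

Pooled variance s_p² = [67·11.8² + 149·14.3²] / (68+150−2) = 184.2504, so s_p = 13.5739.
SE_diff = s_p·√(1/n₁ + 1/n₂) = 13.5739·√(1/68 + 1/150) = 1.9844.
t* = 1.971; margin = 1.971 × 1.9844 = 3.9113.
Difference = 60.7 − 82.1 = -21.4000.
-21.4000 ± 3.9113 → (-25.31, -17.49).

(-25.31, -17.49)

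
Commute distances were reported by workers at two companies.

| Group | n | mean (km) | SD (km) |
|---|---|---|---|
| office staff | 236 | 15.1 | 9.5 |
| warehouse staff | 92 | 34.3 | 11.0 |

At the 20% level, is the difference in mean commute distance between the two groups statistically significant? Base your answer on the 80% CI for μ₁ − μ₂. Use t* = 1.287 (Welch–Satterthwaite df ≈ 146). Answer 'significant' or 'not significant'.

significant

SE₁ = s₁/√n₁ = 9.5/√236 = 0.6184; SE₂ = 11.0/√92 = 1.1468.
Independent samples, unequal variances: SE_diff = √(SE₁² + SE₂²) = √(0.38241856 + 1.31515024) = 1.3029.
t* = 1.287, so margin of error = 1.287 × 1.3029 = 1.6768.
Difference in means = 15.1 − 34.3 = -19.2000.
-19.2000 ± 1.6768 → (-20.8768, -17.5232).
The interval (-20.8768, -17.5232) does not contain 0, so the difference is significant.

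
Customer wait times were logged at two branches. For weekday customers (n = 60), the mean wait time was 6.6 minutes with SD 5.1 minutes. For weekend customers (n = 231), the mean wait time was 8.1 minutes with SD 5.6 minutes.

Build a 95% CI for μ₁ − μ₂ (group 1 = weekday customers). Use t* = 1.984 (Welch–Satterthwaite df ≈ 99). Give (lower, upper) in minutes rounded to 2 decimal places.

(-3.00, 0.00)

Standard errors of each mean: 5.1/√60 = 0.6584 and 5.6/√231 = 0.3685.
SE(x̄₁ − x̄₂) = √(0.6584² + 0.3685²) = 0.7545 for independent samples with unequal variances.
With t* = 1.984, the margin is 1.984 × 0.7545 = 1.4969.
x̄₁ − x̄₂ = 6.6 − 8.1 = -1.5000; the interval is -1.5000 ± 1.4969 = (-3.00, 0.00).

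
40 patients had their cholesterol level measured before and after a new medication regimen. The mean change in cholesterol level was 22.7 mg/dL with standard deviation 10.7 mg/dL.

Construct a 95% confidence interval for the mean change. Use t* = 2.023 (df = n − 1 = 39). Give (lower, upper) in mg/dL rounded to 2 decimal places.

(19.28, 26.12)

Paired design: SE = s_d/√n = 10.7/√40 = 1.6918.
t* = 2.023; margin of error = 2.023 × 1.6918 = 3.4225.
22.7 ± 3.4225 → (19.28, 26.12).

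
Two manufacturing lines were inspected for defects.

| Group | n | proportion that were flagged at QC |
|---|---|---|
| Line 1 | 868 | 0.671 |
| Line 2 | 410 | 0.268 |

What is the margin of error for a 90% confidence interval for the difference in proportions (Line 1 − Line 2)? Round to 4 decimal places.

The two standard errors are √(0.6710×0.3290/868) = 0.01595 and √(0.2680×0.7320/410) = 0.02187.
Because the samples are independent, SE_diff = √(0.01595² + 0.02187²) = 0.02707.
Using z* = 1.645 for 90%, ME = 1.645 × 0.02707 = 0.04453.

0.0445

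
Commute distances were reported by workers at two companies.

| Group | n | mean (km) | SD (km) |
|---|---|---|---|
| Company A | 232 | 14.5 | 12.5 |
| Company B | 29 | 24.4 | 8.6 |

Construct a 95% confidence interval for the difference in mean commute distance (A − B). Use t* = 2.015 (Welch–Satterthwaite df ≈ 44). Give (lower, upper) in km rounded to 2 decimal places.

(-13.52, -6.28)

Standard errors of each mean: 12.5/√232 = 0.8207 and 8.6/√29 = 1.5970.
SE(x̄₁ − x̄₂) = √(0.8207² + 1.5970²) = 1.7955 for independent samples with unequal variances.
With t* = 2.015, the margin is 2.015 × 1.7955 = 3.6179.
x̄₁ − x̄₂ = 14.5 − 24.4 = -9.9000; the interval is -9.9000 ± 3.6179 = (-13.52, -6.28).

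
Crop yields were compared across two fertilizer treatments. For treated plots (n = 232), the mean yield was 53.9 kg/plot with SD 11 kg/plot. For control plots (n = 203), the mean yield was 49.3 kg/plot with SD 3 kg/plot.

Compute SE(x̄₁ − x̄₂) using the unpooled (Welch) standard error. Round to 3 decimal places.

SE₁ = s₁/√n₁ = 11/√232 = 0.7222; SE₂ = 3/√203 = 0.2106.
Independent samples, unequal variances: SE_diff = √(SE₁² + SE₂²) = √(0.52157284 + 0.04435236) = 0.7523.

0.752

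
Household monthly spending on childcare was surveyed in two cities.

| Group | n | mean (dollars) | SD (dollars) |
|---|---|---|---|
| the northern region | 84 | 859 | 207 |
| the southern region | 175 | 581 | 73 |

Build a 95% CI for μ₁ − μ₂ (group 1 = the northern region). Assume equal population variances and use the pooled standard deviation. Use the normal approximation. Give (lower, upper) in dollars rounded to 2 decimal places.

(243.64, 312.36)

Pooled variance s_p² = [83·207² + 174·73²] / (84+175−2) = 17446.3541, so s_p = 132.0846.
SE_diff = s_p·√(1/n₁ + 1/n₂) = 132.0846·√(1/84 + 1/175) = 17.5325.
z* = 1.960; margin = 1.960 × 17.5325 = 34.3637.
Difference = 859 − 581 = 278.0000.
278.0000 ± 34.3637 → (243.64, 312.36).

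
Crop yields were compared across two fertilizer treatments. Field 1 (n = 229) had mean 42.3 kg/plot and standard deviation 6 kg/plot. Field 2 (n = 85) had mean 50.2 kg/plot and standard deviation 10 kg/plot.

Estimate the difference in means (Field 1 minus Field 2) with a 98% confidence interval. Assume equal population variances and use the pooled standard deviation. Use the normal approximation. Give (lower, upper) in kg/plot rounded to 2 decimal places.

Pooled variance s_p² = [228·6² + 84·10²] / (229+85−2) = 53.2308, so s_p = 7.2959.
SE_diff = s_p·√(1/n₁ + 1/n₂) = 7.2959·√(1/229 + 1/85) = 0.9267.
z* = 2.326; margin = 2.326 × 0.9267 = 2.1555.
Difference = 42.3 − 50.2 = -7.9000.
-7.9000 ± 2.1555 → (-10.06, -5.74).

(-10.06, -5.74)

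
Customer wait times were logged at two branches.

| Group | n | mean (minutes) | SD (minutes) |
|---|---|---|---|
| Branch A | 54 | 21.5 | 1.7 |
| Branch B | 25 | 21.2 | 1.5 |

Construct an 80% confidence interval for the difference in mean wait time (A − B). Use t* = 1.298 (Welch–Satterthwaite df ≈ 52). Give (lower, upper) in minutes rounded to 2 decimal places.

Per-group SEs: s₁/√n₁ = 1.7/√54 = 0.2313, s₂/√n₂ = 1.5/√25 = 0.3000.
Unpooled SE of the difference: √(0.05349969 + 0.09) = 0.3788.
Margin of error = t* · SE = 1.298 × 0.3788 = 0.4917.
x̄₁ − x̄₂ = 21.5 − 21.2 = 0.3000.
CI: 0.3000 ± 0.4917 = (-0.19, 0.79).

(-0.19, 0.79)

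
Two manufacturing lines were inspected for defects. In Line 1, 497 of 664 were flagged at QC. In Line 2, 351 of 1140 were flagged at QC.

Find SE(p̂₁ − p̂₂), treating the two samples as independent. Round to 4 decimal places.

0.0217

Sample proportions: 497/664 = 0.7485, 351/1140 = 0.3079.
Each SE is √(p̂(1−p̂)/n): √(0.7485·0.2515/664) = 0.01684 and √(0.3079·0.6921/1140) = 0.01367.
SE(p̂₁ − p̂₂) = √(SE₁² + SE₂²) = √(0.0002835856 + 0.0001868689) = 0.02169, since the two samples are independent.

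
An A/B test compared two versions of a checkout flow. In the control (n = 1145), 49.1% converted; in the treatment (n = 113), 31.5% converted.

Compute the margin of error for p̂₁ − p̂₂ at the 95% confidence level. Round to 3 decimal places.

Each SE is √(p̂(1−p̂)/n): √(0.4910·0.5090/1145) = 0.01477 and √(0.3150·0.6850/113) = 0.04370.
SE(p̂₁ − p̂₂) = √(SE₁² + SE₂²) = √(0.0002181529 + 0.00190969) = 0.04613, since the two samples are independent.
At 95% confidence z* = 1.960; margin = 1.960 × 0.04613 = 0.09041.

0.090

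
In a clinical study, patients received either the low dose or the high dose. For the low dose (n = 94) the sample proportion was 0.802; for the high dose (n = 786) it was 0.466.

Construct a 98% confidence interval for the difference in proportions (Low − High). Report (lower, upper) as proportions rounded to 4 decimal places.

Each SE is √(p̂(1−p̂)/n): √(0.8020·0.1980/94) = 0.04110 and √(0.4660·0.5340/786) = 0.01779.
SE(p̂₁ − p̂₂) = √(SE₁² + SE₂²) = √(0.00168921 + 0.0003164841) = 0.04478, since the two samples are independent.
At 98% confidence z* = 2.326; margin = 2.326 × 0.04478 = 0.10416.
The difference is 0.8020 − 0.4660 = 0.3360, so the interval is 0.3360 ± 0.10416 = (0.2318, 0.4402).

(0.2318, 0.4402)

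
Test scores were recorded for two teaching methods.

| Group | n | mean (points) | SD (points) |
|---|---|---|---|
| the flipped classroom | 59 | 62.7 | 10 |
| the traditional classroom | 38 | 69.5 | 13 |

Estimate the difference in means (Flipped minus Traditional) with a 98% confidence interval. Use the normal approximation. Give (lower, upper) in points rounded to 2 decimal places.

(-12.56, -1.04)

SE₁ = s₁/√n₁ = 10/√59 = 1.3019; SE₂ = 13/√38 = 2.1089.
Independent samples, unequal variances: SE_diff = √(SE₁² + SE₂²) = √(1.69494361 + 4.44745921) = 2.4784.
z* = 2.326, so margin of error = 2.326 × 2.4784 = 5.7648.
Difference in means = 62.7 − 69.5 = -6.8000.
-6.8000 ± 5.7648 → (-12.56, -1.04).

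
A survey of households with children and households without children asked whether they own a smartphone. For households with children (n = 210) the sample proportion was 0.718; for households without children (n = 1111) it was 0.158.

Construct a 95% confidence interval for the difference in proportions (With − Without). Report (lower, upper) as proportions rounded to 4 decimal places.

(0.4955, 0.6245)

SE₁ = √(p̂₁(1−p̂₁)/n₁) = √(0.7180·0.2820/210) = 0.03105; SE₂ = √(0.1580·0.8420/1111) = 0.01094.
Independent samples: SE of the difference = √(SE₁² + SE₂²) = √(0.0009641025 + 0.0001196836) = 0.03292.
z* for 95% confidence is 1.960, so the margin of error is 1.960 × 0.03292 = 0.06452.
Point estimate p̂₁ − p̂₂ = 0.7180 − 0.1580 = 0.5600.
0.5600 ± 0.06452 → (0.4955, 0.6245).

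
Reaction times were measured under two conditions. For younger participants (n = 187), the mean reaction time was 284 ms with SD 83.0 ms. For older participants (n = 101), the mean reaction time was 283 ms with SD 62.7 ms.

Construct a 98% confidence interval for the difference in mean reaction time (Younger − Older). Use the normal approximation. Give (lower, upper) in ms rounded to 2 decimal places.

(-19.25, 21.25)

SE₁ = s₁/√n₁ = 83.0/√187 = 6.0696; SE₂ = 62.7/√101 = 6.2389.
Independent samples, unequal variances: SE_diff = √(SE₁² + SE₂²) = √(36.84004416 + 38.92387321) = 8.7042.
z* = 2.326, so margin of error = 2.326 × 8.7042 = 20.2460.
Difference in means = 284 − 283 = 1.0000.
1.0000 ± 20.2460 → (-19.25, 21.25).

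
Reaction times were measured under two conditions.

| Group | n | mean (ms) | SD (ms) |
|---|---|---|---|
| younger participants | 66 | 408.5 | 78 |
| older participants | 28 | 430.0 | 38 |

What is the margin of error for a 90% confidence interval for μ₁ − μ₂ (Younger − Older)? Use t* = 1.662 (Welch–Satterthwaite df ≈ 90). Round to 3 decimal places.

Per-group SEs: s₁/√n₁ = 78/√66 = 9.6011, s₂/√n₂ = 38/√28 = 7.1813.
Unpooled SE of the difference: √(92.18112121 + 51.57106969) = 11.9897.
Margin of error = t* · SE = 1.662 × 11.9897 = 19.9269.

19.927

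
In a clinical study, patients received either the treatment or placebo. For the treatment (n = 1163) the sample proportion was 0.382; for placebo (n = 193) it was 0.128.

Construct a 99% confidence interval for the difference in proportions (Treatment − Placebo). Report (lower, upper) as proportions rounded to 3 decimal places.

(0.182, 0.326)

SE₁ = √(p̂₁(1−p̂₁)/n₁) = √(0.3820·0.6180/1163) = 0.01425; SE₂ = √(0.1280·0.8720/193) = 0.02405.
Independent samples: SE of the difference = √(SE₁² + SE₂²) = √(0.0002030625 + 0.0005784025) = 0.02795.
z* for 99% confidence is 2.576, so the margin of error is 2.576 × 0.02795 = 0.07200.
Point estimate p̂₁ − p̂₂ = 0.3820 − 0.1280 = 0.2540.
0.2540 ± 0.07200 → (0.182, 0.326).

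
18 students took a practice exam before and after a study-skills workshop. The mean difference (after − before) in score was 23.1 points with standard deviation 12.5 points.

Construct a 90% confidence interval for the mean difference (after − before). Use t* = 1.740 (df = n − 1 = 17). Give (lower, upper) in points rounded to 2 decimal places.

Paired design: SE = s_d/√n = 12.5/√18 = 2.9463.
t* = 1.740; margin of error = 1.740 × 2.9463 = 5.1266.
23.1 ± 5.1266 → (17.97, 28.23).

(17.97, 28.23)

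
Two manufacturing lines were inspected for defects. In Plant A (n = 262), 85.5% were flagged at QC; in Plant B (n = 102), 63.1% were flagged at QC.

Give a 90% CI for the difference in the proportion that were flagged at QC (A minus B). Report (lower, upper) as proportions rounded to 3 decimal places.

(0.138, 0.310)

The two standard errors are √(0.8550×0.1450/262) = 0.02175 and √(0.6310×0.3690/102) = 0.04778.
Because the samples are independent, SE_diff = √(0.02175² + 0.04778²) = 0.05250.
Using z* = 1.645 for 90%, ME = 1.645 × 0.05250 = 0.08636.
p̂₁ − p̂₂ = 0.2240; interval 0.2240 ± 0.08636 gives (0.138, 0.310).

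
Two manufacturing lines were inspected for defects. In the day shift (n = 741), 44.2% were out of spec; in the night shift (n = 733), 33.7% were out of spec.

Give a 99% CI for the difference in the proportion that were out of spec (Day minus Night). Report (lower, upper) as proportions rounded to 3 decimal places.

Each SE is √(p̂(1−p̂)/n): √(0.4420·0.5580/741) = 0.01824 and √(0.3370·0.6630/733) = 0.01746.
SE(p̂₁ − p̂₂) = √(SE₁² + SE₂²) = √(0.0003326976 + 0.0003048516) = 0.02525, since the two samples are independent.
At 99% confidence z* = 2.576; margin = 2.576 × 0.02525 = 0.06504.
The difference is 0.4420 − 0.3370 = 0.1050, so the interval is 0.1050 ± 0.06504 = (0.040, 0.170).

(0.040, 0.170)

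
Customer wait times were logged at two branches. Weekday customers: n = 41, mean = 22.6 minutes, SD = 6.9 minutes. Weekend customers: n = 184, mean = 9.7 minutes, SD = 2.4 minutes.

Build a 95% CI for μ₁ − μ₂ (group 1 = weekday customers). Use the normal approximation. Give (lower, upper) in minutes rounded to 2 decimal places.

Standard errors of each mean: 6.9/√41 = 1.0776 and 2.4/√184 = 0.1769.
SE(x̄₁ − x̄₂) = √(1.0776² + 0.1769²) = 1.0920 for independent samples with unequal variances.
With z* = 1.960, the margin is 1.960 × 1.0920 = 2.1403.
x̄₁ − x̄₂ = 22.6 − 9.7 = 12.9000; the interval is 12.9000 ± 2.1403 = (10.76, 15.04).

(10.76, 15.04)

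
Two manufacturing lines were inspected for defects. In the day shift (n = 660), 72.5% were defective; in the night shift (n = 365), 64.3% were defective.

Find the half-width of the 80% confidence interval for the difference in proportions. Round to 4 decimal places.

0.0391

SE₁ = √(p̂₁(1−p̂₁)/n₁) = √(0.7250·0.2750/660) = 0.01738; SE₂ = √(0.6430·0.3570/365) = 0.02508.
Independent samples: SE of the difference = √(SE₁² + SE₂²) = √(0.0003020644 + 0.0006290064) = 0.03051.
z* for 80% confidence is 1.282, so the margin of error is 1.282 × 0.03051 = 0.03911.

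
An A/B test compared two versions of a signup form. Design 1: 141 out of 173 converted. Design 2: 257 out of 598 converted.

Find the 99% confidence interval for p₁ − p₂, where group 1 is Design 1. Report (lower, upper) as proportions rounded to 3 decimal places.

First, p̂₁ = 141/173 = 0.8150; p̂₂ = 257/598 = 0.4298.
The two standard errors are √(0.8150×0.1850/173) = 0.02952 and √(0.4298×0.5702/598) = 0.02024.
Because the samples are independent, SE_diff = √(0.02952² + 0.02024²) = 0.03579.
Using z* = 2.576 for 99%, ME = 2.576 × 0.03579 = 0.09220.
p̂₁ − p̂₂ = 0.3852; interval 0.3852 ± 0.09220 gives (0.293, 0.477).

(0.293, 0.477)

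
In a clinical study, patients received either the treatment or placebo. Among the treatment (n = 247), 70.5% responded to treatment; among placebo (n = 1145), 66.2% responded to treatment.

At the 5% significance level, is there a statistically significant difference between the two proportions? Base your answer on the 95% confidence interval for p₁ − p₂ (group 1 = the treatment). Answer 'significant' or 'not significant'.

not significant

SE₁ = √(p̂₁(1−p̂₁)/n₁) = √(0.7050·0.2950/247) = 0.02902; SE₂ = √(0.6620·0.3380/1145) = 0.01398.
Independent samples: SE of the difference = √(SE₁² + SE₂²) = √(0.0008421604 + 0.0001954404) = 0.03221.
z* for 95% confidence is 1.960, so the margin of error is 1.960 × 0.03221 = 0.06313.
Point estimate p̂₁ − p̂₂ = 0.7050 − 0.6620 = 0.0430.
0.0430 ± 0.06313 → (-0.02013, 0.10613).
The interval (-0.02013, 0.10613) contains 0, so the difference is not significant.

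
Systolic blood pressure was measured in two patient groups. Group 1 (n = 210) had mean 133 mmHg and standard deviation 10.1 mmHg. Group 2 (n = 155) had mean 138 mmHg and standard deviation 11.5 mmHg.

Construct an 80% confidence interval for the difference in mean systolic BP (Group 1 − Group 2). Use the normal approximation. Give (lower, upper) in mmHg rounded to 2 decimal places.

Per-group SEs: s₁/√n₁ = 10.1/√210 = 0.6970, s₂/√n₂ = 11.5/√155 = 0.9237.
Unpooled SE of the difference: √(0.485809 + 0.85322169) = 1.1572.
Margin of error = z* · SE = 1.282 × 1.1572 = 1.4835.
x̄₁ − x̄₂ = 133 − 138 = -5.0000.
CI: -5.0000 ± 1.4835 = (-6.48, -3.52).

(-6.48, -3.52)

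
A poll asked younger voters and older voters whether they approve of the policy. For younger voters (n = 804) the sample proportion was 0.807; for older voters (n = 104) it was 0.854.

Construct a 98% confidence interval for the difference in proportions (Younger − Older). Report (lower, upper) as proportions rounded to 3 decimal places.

(-0.134, 0.040)

SE₁ = √(p̂₁(1−p̂₁)/n₁) = √(0.8070·0.1930/804) = 0.01392; SE₂ = √(0.8540·0.1460/104) = 0.03462.
Independent samples: SE of the difference = √(SE₁² + SE₂²) = √(0.0001937664 + 0.0011985444) = 0.03731.
z* for 98% confidence is 2.326, so the margin of error is 2.326 × 0.03731 = 0.08678.
Point estimate p̂₁ − p̂₂ = 0.8070 − 0.8540 = -0.0470.
-0.0470 ± 0.08678 → (-0.134, 0.040).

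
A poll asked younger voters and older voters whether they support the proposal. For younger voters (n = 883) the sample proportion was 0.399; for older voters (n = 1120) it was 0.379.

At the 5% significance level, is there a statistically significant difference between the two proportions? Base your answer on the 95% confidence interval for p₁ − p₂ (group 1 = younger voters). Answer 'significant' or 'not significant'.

not significant

SE₁ = √(p̂₁(1−p̂₁)/n₁) = √(0.3990·0.6010/883) = 0.01648; SE₂ = √(0.3790·0.6210/1120) = 0.01450.
Independent samples: SE of the difference = √(SE₁² + SE₂²) = √(0.0002715904 + 0.00021025) = 0.02195.
z* for 95% confidence is 1.960, so the margin of error is 1.960 × 0.02195 = 0.04302.
Point estimate p̂₁ − p̂₂ = 0.3990 − 0.3790 = 0.0200.
0.0200 ± 0.04302 → (-0.02302, 0.06302).
The interval (-0.02302, 0.06302) contains 0, so the difference is not significant.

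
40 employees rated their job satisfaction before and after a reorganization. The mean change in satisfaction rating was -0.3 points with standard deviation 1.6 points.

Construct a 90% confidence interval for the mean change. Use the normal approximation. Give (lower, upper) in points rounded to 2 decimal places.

This is a matched-pairs design, so SE = s_d/√n = 1.6/√40 = 0.2530.
Margin = 1.645 × 0.2530 = 0.4162; the interval is -0.3 ± 0.4162 = (-0.72, 0.12).

(-0.72, 0.12)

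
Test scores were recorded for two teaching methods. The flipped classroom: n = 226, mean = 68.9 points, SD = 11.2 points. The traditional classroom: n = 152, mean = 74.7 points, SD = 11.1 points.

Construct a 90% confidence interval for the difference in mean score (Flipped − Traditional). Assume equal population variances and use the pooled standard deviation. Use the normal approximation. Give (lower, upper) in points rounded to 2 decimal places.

Pooled variance s_p² = [225·11.2² + 151·11.1²] / (226+152−2) = 124.5444, so s_p = 11.1599.
SE_diff = s_p·√(1/n₁ + 1/n₂) = 11.1599·√(1/226 + 1/152) = 1.1707.
z* = 1.645; margin = 1.645 × 1.1707 = 1.9258.
Difference = 68.9 − 74.7 = -5.8000.
-5.8000 ± 1.9258 → (-7.73, -3.87).

(-7.73, -3.87)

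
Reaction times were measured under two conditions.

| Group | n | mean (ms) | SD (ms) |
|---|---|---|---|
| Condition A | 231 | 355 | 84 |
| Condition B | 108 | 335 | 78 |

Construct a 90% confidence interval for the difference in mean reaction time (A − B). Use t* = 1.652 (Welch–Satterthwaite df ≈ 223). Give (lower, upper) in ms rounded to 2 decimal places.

(4.60, 35.40)

Per-group SEs: s₁/√n₁ = 84/√231 = 5.5268, s₂/√n₂ = 78/√108 = 7.5056.
Unpooled SE of the difference: √(30.54551824 + 56.33403136) = 9.3209.
Margin of error = t* · SE = 1.652 × 9.3209 = 15.3981.
x̄₁ − x̄₂ = 355 − 335 = 20.0000.
CI: 20.0000 ± 15.3981 = (4.60, 35.40).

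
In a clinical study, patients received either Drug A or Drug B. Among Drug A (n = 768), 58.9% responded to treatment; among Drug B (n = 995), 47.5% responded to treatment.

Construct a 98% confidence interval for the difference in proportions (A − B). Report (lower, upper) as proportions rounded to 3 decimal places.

(0.059, 0.169)

Each SE is √(p̂(1−p̂)/n): √(0.5890·0.4110/768) = 0.01775 and √(0.4750·0.5250/995) = 0.01583.
SE(p̂₁ − p̂₂) = √(SE₁² + SE₂²) = √(0.0003150625 + 0.0002505889) = 0.02378, since the two samples are independent.
At 98% confidence z* = 2.326; margin = 2.326 × 0.02378 = 0.05531.
The difference is 0.5890 − 0.4750 = 0.1140, so the interval is 0.1140 ± 0.05531 = (0.059, 0.169).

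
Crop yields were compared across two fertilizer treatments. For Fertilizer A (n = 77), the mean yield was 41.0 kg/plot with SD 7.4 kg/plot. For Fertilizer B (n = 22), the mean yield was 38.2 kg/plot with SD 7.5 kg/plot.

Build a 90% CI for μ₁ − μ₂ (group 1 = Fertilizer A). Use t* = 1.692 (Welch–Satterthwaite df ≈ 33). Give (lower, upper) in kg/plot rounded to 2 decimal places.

SE₁ = s₁/√n₁ = 7.4/√77 = 0.8433; SE₂ = 7.5/√22 = 1.5990.
Independent samples, unequal variances: SE_diff = √(SE₁² + SE₂²) = √(0.71115489 + 2.556801) = 1.8077.
t* = 1.692, so margin of error = 1.692 × 1.8077 = 3.0586.
Difference in means = 41.0 − 38.2 = 2.8000.
2.8000 ± 3.0586 → (-0.26, 5.86).

(-0.26, 5.86)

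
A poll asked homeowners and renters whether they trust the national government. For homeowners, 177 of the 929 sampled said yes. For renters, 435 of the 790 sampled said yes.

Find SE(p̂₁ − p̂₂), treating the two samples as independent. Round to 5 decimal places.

0.02189

p̂₁ = 177/929 = 0.1905 and p̂₂ = 435/790 = 0.5506.
SE₁ = √(p̂₁(1−p̂₁)/n₁) = √(0.1905·0.8095/929) = 0.01288; SE₂ = √(0.5506·0.4494/790) = 0.01770.
Independent samples: SE of the difference = √(SE₁² + SE₂²) = √(0.0001658944 + 0.00031329) = 0.02189.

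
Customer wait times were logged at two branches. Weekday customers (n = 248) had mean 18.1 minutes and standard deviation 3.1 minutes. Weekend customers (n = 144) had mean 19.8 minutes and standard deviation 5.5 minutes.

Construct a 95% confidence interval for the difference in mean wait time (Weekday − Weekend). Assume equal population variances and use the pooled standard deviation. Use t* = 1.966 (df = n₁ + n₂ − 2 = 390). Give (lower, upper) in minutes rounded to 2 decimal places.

s_p = √[((n₁−1)s₁² + (n₂−1)s₂²)/(n₁+n₂−2)] = √[(247·3.1² + 143·5.5²)/390] = 4.1446.
SE = 4.1446·√(1/248 + 1/144) = 0.4342.
With t* = 1.966, margin = 1.966 × 0.4342 = 0.8536.
x̄₁ − x̄₂ = 18.1 − 19.8 = -1.7000; interval -1.7000 ± 0.8536 = (-2.55, -0.85).

(-2.55, -0.85)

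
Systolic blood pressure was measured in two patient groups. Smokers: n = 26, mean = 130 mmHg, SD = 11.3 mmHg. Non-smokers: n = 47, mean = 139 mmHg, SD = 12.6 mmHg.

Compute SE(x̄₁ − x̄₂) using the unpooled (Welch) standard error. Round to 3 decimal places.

Per-group SEs: s₁/√n₁ = 11.3/√26 = 2.2161, s₂/√n₂ = 12.6/√47 = 1.8379.
Unpooled SE of the difference: √(4.91109921 + 3.37787641) = 2.8791.

2.879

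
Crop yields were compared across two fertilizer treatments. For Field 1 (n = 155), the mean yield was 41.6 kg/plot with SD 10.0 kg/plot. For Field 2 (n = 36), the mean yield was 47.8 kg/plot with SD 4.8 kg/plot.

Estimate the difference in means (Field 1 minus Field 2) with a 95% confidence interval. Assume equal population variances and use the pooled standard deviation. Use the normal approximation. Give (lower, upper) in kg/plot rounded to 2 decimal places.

Pooled variance s_p² = [154·10.0² + 35·4.8²] / (155+36−2) = 85.7481, so s_p = 9.2600.
SE_diff = s_p·√(1/n₁ + 1/n₂) = 9.2600·√(1/155 + 1/36) = 1.7132.
z* = 1.960; margin = 1.960 × 1.7132 = 3.3579.
Difference = 41.6 − 47.8 = -6.2000.
-6.2000 ± 3.3579 → (-9.56, -2.84).

(-9.56, -2.84)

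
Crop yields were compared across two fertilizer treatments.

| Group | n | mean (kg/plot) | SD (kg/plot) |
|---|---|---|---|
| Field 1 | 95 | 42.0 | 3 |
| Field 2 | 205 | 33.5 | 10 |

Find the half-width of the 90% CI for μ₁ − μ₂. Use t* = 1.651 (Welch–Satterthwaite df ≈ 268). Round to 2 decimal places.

Standard errors of each mean: 3/√95 = 0.3078 and 10/√205 = 0.6984.
SE(x̄₁ − x̄₂) = √(0.3078² + 0.6984²) = 0.7632 for independent samples with unequal variances.
With t* = 1.651, the margin is 1.651 × 0.7632 = 1.2600.

1.26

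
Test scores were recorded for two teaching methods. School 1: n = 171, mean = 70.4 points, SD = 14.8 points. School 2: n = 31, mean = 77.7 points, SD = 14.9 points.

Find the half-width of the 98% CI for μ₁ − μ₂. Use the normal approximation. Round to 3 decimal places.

SE₁ = s₁/√n₁ = 14.8/√171 = 1.1318; SE₂ = 14.9/√31 = 2.6761.
Independent samples, unequal variances: SE_diff = √(SE₁² + SE₂²) = √(1.28097124 + 7.16151121) = 2.9056.
z* = 2.326, so margin of error = 2.326 × 2.9056 = 6.7584.

6.758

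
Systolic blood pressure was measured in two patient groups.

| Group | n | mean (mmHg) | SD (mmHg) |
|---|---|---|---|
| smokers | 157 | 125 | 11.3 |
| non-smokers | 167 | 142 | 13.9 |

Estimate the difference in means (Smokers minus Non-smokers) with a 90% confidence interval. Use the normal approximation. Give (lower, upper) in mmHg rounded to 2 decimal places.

Standard errors of each mean: 11.3/√157 = 0.9018 and 13.9/√167 = 1.0756.
SE(x̄₁ − x̄₂) = √(0.9018² + 1.0756²) = 1.4036 for independent samples with unequal variances.
With z* = 1.645, the margin is 1.645 × 1.4036 = 2.3089.
x̄₁ − x̄₂ = 125 − 142 = -17.0000; the interval is -17.0000 ± 2.3089 = (-19.31, -14.69).

(-19.31, -14.69)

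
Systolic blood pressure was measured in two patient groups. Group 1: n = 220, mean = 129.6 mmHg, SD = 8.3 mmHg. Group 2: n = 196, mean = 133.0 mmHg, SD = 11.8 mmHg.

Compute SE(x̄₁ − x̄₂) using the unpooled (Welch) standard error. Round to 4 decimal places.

SE₁ = s₁/√n₁ = 8.3/√220 = 0.5596; SE₂ = 11.8/√196 = 0.8429.
Independent samples, unequal variances: SE_diff = √(SE₁² + SE₂²) = √(0.31315216 + 0.71048041) = 1.0117.

1.0117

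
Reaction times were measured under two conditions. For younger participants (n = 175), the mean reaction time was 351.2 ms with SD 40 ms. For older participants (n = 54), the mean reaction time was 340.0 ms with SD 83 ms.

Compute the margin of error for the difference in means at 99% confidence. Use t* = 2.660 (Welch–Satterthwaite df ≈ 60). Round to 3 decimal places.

31.102

Standard errors of each mean: 40/√175 = 3.0237 and 83/√54 = 11.2949.
SE(x̄₁ − x̄₂) = √(3.0237² + 11.2949²) = 11.6926 for independent samples with unequal variances.
With t* = 2.660, the margin is 2.660 × 11.6926 = 31.1023.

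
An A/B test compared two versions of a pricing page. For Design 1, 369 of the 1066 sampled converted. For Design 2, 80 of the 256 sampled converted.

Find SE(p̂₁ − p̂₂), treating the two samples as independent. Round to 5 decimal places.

0.03243

Sample proportions: 369/1066 = 0.3462, 80/256 = 0.3125.
Each SE is √(p̂(1−p̂)/n): √(0.3462·0.6538/1066) = 0.01457 and √(0.3125·0.6875/256) = 0.02897.
SE(p̂₁ − p̂₂) = √(SE₁² + SE₂²) = √(0.0002122849 + 0.0008392609) = 0.03243, since the two samples are independent.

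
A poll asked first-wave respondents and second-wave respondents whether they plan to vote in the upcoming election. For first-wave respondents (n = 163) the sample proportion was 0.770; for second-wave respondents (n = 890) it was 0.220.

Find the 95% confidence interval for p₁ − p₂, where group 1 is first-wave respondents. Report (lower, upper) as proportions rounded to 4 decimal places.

The two standard errors are √(0.7700×0.2300/163) = 0.03296 and √(0.2200×0.7800/890) = 0.01389.
Because the samples are independent, SE_diff = √(0.03296² + 0.01389²) = 0.03577.
Using z* = 1.960 for 95%, ME = 1.960 × 0.03577 = 0.07011.
p̂₁ − p̂₂ = 0.5500; interval 0.5500 ± 0.07011 gives (0.4799, 0.6201).

(0.4799, 0.6201)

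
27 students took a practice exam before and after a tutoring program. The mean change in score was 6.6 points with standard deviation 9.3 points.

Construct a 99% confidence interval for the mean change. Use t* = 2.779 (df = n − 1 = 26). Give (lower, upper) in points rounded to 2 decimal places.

Paired design: SE = s_d/√n = 9.3/√27 = 1.7898.
t* = 2.779; margin of error = 2.779 × 1.7898 = 4.9739.
6.6 ± 4.9739 → (1.63, 11.57).

(1.63, 11.57)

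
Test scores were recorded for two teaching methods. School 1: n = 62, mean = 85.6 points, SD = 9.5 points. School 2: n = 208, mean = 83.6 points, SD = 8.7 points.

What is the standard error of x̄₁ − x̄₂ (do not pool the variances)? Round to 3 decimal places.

1.349

Per-group SEs: s₁/√n₁ = 9.5/√62 = 1.2065, s₂/√n₂ = 8.7/√208 = 0.6032.
Unpooled SE of the difference: √(1.45564225 + 0.36385024) = 1.3489.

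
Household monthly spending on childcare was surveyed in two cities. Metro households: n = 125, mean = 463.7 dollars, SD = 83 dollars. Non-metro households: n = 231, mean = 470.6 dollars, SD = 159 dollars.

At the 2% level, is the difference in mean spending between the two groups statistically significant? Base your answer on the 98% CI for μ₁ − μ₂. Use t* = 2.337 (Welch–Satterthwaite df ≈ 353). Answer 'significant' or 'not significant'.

Per-group SEs: s₁/√n₁ = 83/√125 = 7.4237, s₂/√n₂ = 159/√231 = 10.4614.
Unpooled SE of the difference: √(55.11132169 + 109.44088996) = 12.8278.
Margin of error = t* · SE = 2.337 × 12.8278 = 29.9786.
x̄₁ − x̄₂ = 463.7 − 470.6 = -6.9000.
CI: -6.9000 ± 29.9786 = (-36.8786, 23.0786).
The interval (-36.8786, 23.0786) contains 0, so the difference is not significant.

not significant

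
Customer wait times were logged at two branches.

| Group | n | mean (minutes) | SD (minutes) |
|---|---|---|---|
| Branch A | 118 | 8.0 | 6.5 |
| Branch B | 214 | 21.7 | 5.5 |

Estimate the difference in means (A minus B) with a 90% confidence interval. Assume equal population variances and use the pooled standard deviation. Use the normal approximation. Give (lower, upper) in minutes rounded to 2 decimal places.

(-14.81, -12.59)

Pooled variance s_p² = [117·6.5² + 213·5.5²] / (118+214−2) = 34.5045, so s_p = 5.8741.
SE_diff = s_p·√(1/n₁ + 1/n₂) = 5.8741·√(1/118 + 1/214) = 0.6735.
z* = 1.645; margin = 1.645 × 0.6735 = 1.1079.
Difference = 8.0 − 21.7 = -13.7000.
-13.7000 ± 1.1079 → (-14.81, -12.59).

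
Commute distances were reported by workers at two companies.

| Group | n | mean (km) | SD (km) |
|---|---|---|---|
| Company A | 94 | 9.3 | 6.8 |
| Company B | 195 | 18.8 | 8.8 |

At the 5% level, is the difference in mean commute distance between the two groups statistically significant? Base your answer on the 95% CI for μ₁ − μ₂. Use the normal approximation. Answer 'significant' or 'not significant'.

significant

SE₁ = s₁/√n₁ = 6.8/√94 = 0.7014; SE₂ = 8.8/√195 = 0.6302.
Independent samples, unequal variances: SE_diff = √(SE₁² + SE₂²) = √(0.49196196 + 0.39715204) = 0.9429.
z* = 1.960, so margin of error = 1.960 × 0.9429 = 1.8481.
Difference in means = 9.3 − 18.8 = -9.5000.
-9.5000 ± 1.8481 → (-11.3481, -7.6519).
The interval (-11.3481, -7.6519) does not contain 0, so the difference is significant.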